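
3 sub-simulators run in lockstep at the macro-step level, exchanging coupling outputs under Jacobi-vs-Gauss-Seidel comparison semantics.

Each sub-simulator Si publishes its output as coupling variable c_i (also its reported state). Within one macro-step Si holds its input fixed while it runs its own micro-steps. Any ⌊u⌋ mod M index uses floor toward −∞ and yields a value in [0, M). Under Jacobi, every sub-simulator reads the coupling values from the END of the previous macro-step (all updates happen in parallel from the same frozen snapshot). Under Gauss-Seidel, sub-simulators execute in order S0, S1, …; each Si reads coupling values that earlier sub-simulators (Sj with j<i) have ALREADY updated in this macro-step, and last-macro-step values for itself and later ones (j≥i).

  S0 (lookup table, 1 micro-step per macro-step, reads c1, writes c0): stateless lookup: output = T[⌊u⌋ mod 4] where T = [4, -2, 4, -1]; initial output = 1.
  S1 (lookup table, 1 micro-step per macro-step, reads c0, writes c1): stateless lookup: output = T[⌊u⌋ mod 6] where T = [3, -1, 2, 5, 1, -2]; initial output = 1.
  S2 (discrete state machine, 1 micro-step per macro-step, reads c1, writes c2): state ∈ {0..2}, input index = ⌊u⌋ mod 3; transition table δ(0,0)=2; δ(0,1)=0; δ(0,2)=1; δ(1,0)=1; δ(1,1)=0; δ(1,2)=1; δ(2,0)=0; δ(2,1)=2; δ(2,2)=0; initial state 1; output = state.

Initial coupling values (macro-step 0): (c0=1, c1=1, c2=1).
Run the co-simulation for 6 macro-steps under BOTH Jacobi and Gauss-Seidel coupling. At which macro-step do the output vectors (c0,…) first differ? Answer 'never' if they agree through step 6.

[Jacobi] macro 1: S0 reads c1=1 → after 1×micro: -2; S1 reads c0=1 → after 1×micro: -1; S2 reads c1=1 → after 1×micro: 0 ⇒ (c0=-2, c1=-1, c2=0)
[Jacobi] macro 2: S0 reads c1=-1 → after 1×micro: -1; S1 reads c0=-2 → after 1×micro: 1; S2 reads c1=-1 → after 1×micro: 1 ⇒ (c0=-1, c1=1, c2=1)
[Jacobi] macro 3: S0 reads c1=1 → after 1×micro: -2; S1 reads c0=-1 → after 1×micro: -2; S2 reads c1=1 → after 1×micro: 0 ⇒ (c0=-2, c1=-2, c2=0)
[Jacobi] macro 4: S0 reads c1=-2 → after 1×micro: 4; S1 reads c0=-2 → after 1×micro: 1; S2 reads c1=-2 → after 1×micro: 0 ⇒ (c0=4, c1=1, c2=0)
[Jacobi] macro 5: S0 reads c1=1 → after 1×micro: -2; S1 reads c0=4 → after 1×micro: 1; S2 reads c1=1 → after 1×micro: 0 ⇒ (c0=-2, c1=1, c2=0)
[Jacobi] macro 6: S0 reads c1=1 → after 1×micro: -2; S1 reads c0=-2 → after 1×micro: 1; S2 reads c1=1 → after 1×micro: 0 ⇒ (c0=-2, c1=1, c2=0)
[Gauss-Seidel] macro 1: S0 reads c1=1 → after 1×micro: -2; S1 reads c0=-2 → after 1×micro: 1; S2 reads c1=1 → after 1×micro: 0 ⇒ (c0=-2, c1=1, c2=0)
[Gauss-Seidel] macro 2: S0 reads c1=1 → after 1×micro: -2; S1 reads c0=-2 → after 1×micro: 1; S2 reads c1=1 → after 1×micro: 0 ⇒ (c0=-2, c1=1, c2=0)
[Gauss-Seidel] macro 3: S0 reads c1=1 → after 1×micro: -2; S1 reads c0=-2 → after 1×micro: 1; S2 reads c1=1 → after 1×micro: 0 ⇒ (c0=-2, c1=1, c2=0)
[Gauss-Seidel] macro 4: S0 reads c1=1 → after 1×micro: -2; S1 reads c0=-2 → after 1×micro: 1; S2 reads c1=1 → after 1×micro: 0 ⇒ (c0=-2, c1=1, c2=0)
[Gauss-Seidel] macro 5: S0 reads c1=1 → after 1×micro: -2; S1 reads c0=-2 → after 1×micro: 1; S2 reads c1=1 → after 1×micro: 0 ⇒ (c0=-2, c1=1, c2=0)
[Gauss-Seidel] macro 6: S0 reads c1=1 → after 1×micro: -2; S1 reads c0=-2 → after 1×micro: 1; S2 reads c1=1 → after 1×micro: 0 ⇒ (c0=-2, c1=1, c2=0)

first divergence at macro-step: 1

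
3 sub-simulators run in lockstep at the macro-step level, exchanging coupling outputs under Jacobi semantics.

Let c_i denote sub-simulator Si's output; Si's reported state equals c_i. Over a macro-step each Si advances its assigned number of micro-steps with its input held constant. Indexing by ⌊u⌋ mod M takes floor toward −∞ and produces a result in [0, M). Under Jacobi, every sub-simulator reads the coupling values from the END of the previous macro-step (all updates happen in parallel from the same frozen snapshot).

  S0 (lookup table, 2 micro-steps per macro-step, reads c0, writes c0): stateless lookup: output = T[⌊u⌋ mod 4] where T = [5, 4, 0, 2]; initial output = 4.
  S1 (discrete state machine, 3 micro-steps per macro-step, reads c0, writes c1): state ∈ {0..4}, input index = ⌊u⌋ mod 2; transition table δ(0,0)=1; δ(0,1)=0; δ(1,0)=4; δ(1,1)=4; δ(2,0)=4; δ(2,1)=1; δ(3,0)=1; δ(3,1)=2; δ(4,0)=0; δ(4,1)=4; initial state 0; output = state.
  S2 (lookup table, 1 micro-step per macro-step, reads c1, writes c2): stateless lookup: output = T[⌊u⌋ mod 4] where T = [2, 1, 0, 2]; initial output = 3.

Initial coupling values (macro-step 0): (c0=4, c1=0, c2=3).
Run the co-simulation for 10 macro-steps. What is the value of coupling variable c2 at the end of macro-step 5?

macro 1: S0 reads c0=4 → after 2×micro: 5; S1 reads c0=4 → after 3×micro: 0; S2 reads c1=0 → after 1×micro: 2 ⇒ (c0=5, c1=0, c2=2)
macro 2: S0 reads c0=5 → after 2×micro: 4; S1 reads c0=5 → after 3×micro: 0; S2 reads c1=0 → after 1×micro: 2 ⇒ (c0=4, c1=0, c2=2)
macro 3: S0 reads c0=4 → after 2×micro: 5; S1 reads c0=4 → after 3×micro: 0; S2 reads c1=0 → after 1×micro: 2 ⇒ (c0=5, c1=0, c2=2)
macro 4: S0 reads c0=5 → after 2×micro: 4; S1 reads c0=5 → after 3×micro: 0; S2 reads c1=0 → after 1×micro: 2 ⇒ (c0=4, c1=0, c2=2)
macro 5: S0 reads c0=4 → after 2×micro: 5; S1 reads c0=4 → after 3×micro: 0; S2 reads c1=0 → after 1×micro: 2 ⇒ (c0=5, c1=0, c2=2)
macro 6: S0 reads c0=5 → after 2×micro: 4; S1 reads c0=5 → after 3×micro: 0; S2 reads c1=0 → after 1×micro: 2 ⇒ (c0=4, c1=0, c2=2)
macro 7: S0 reads c0=4 → after 2×micro: 5; S1 reads c0=4 → after 3×micro: 0; S2 reads c1=0 → after 1×micro: 2 ⇒ (c0=5, c1=0, c2=2)
macro 8: S0 reads c0=5 → after 2×micro: 4; S1 reads c0=5 → after 3×micro: 0; S2 reads c1=0 → after 1×micro: 2 ⇒ (c0=4, c1=0, c2=2)
macro 9: S0 reads c0=4 → after 2×micro: 5; S1 reads c0=4 → after 3×micro: 0; S2 reads c1=0 → after 1×micro: 2 ⇒ (c0=5, c1=0, c2=2)
macro 10: S0 reads c0=5 → after 2×micro: 4; S1 reads c0=5 → after 3×micro: 0; S2 reads c1=0 → after 1×micro: 2 ⇒ (c0=4, c1=0, c2=2)

c2 at macro-step 5 = 2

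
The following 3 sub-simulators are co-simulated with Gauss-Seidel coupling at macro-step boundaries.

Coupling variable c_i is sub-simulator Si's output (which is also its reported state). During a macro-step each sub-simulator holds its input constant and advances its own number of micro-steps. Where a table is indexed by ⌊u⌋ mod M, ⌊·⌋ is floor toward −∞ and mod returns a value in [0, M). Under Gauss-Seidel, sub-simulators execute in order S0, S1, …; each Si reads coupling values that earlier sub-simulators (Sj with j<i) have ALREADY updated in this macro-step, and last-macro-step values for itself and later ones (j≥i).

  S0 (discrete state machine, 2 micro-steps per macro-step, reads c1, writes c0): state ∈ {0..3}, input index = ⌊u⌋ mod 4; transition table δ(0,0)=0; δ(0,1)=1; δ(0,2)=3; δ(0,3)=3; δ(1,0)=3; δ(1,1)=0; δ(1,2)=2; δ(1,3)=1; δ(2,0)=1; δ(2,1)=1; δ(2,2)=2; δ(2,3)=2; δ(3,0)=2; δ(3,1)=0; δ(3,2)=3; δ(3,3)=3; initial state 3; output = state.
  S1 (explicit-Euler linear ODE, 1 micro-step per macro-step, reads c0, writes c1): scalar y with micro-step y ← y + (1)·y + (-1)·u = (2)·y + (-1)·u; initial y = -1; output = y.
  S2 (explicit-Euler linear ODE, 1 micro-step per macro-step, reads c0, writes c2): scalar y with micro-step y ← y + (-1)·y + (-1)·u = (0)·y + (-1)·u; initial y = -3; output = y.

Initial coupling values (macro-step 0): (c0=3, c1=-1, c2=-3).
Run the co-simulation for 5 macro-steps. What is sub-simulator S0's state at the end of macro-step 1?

macro 1: S0 reads c1=-1 → after 2×micro: 3; S1 reads c0=3 → after 1×micro: -5; S2 reads c0=3 → after 1×micro: -3 ⇒ (c0=3, c1=-5, c2=-3)
macro 2: S0 reads c1=-5 → after 2×micro: 3; S1 reads c0=3 → after 1×micro: -13; S2 reads c0=3 → after 1×micro: -3 ⇒ (c0=3, c1=-13, c2=-3)
macro 3: S0 reads c1=-13 → after 2×micro: 3; S1 reads c0=3 → after 1×micro: -29; S2 reads c0=3 → after 1×micro: -3 ⇒ (c0=3, c1=-29, c2=-3)
macro 4: S0 reads c1=-29 → after 2×micro: 3; S1 reads c0=3 → after 1×micro: -61; S2 reads c0=3 → after 1×micro: -3 ⇒ (c0=3, c1=-61, c2=-3)
macro 5: S0 reads c1=-61 → after 2×micro: 3; S1 reads c0=3 → after 1×micro: -125; S2 reads c0=3 → after 1×micro: -3 ⇒ (c0=3, c1=-125, c2=-3)

S0 state at macro-step 1 = 3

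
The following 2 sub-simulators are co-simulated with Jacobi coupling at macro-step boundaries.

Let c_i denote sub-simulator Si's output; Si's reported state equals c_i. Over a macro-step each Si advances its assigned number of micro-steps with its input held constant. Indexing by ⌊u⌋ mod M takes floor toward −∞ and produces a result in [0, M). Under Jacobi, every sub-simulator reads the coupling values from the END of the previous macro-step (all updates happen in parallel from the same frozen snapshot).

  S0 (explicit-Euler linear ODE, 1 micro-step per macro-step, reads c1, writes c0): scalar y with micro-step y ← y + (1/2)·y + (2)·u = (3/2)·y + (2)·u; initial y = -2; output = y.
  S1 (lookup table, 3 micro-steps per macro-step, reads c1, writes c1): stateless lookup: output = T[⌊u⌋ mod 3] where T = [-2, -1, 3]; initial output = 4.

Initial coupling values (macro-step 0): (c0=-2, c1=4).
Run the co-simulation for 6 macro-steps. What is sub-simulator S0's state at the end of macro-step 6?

S0 state at macro-step 6 = 1347/32

macro 1: S0 reads c1=4 → after 1×micro: 5; S1 reads c1=4 → after 3×micro: -1 ⇒ (c0=5, c1=-1)
macro 2: S0 reads c1=-1 → after 1×micro: 11/2; S1 reads c1=-1 → after 3×micro: 3 ⇒ (c0=11/2, c1=3)
macro 3: S0 reads c1=3 → after 1×micro: 57/4; S1 reads c1=3 → after 3×micro: -2 ⇒ (c0=57/4, c1=-2)
macro 4: S0 reads c1=-2 → after 1×micro: 139/8; S1 reads c1=-2 → after 3×micro: -1 ⇒ (c0=139/8, c1=-1)
macro 5: S0 reads c1=-1 → after 1×micro: 385/16; S1 reads c1=-1 → after 3×micro: 3 ⇒ (c0=385/16, c1=3)
macro 6: S0 reads c1=3 → after 1×micro: 1347/32; S1 reads c1=3 → after 3×micro: -2 ⇒ (c0=1347/32, c1=-2)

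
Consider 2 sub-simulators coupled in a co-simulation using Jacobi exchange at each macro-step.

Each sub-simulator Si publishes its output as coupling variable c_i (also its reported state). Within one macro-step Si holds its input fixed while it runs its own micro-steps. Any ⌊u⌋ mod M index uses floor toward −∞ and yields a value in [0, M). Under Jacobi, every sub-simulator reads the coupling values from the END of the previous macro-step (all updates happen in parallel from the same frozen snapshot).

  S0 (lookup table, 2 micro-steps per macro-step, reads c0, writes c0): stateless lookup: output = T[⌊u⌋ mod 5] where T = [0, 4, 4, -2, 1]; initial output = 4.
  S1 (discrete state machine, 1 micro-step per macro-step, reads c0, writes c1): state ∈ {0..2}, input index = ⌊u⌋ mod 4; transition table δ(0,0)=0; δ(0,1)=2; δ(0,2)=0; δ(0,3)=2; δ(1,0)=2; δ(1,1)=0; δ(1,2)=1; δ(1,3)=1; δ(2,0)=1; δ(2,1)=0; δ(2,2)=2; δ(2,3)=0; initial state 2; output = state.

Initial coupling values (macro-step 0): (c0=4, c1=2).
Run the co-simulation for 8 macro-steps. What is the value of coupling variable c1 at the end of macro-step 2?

c1 at macro-step 2 = 0

macro 1: S0 reads c0=4 → after 2×micro: 1; S1 reads c0=4 → after 1×micro: 1 ⇒ (c0=1, c1=1)
macro 2: S0 reads c0=1 → after 2×micro: 4; S1 reads c0=1 → after 1×micro: 0 ⇒ (c0=4, c1=0)
macro 3: S0 reads c0=4 → after 2×micro: 1; S1 reads c0=4 → after 1×micro: 0 ⇒ (c0=1, c1=0)
macro 4: S0 reads c0=1 → after 2×micro: 4; S1 reads c0=1 → after 1×micro: 2 ⇒ (c0=4, c1=2)
macro 5: S0 reads c0=4 → after 2×micro: 1; S1 reads c0=4 → after 1×micro: 1 ⇒ (c0=1, c1=1)
macro 6: S0 reads c0=1 → after 2×micro: 4; S1 reads c0=1 → after 1×micro: 0 ⇒ (c0=4, c1=0)
macro 7: S0 reads c0=4 → after 2×micro: 1; S1 reads c0=4 → after 1×micro: 0 ⇒ (c0=1, c1=0)
macro 8: S0 reads c0=1 → after 2×micro: 4; S1 reads c0=1 → after 1×micro: 2 ⇒ (c0=4, c1=2)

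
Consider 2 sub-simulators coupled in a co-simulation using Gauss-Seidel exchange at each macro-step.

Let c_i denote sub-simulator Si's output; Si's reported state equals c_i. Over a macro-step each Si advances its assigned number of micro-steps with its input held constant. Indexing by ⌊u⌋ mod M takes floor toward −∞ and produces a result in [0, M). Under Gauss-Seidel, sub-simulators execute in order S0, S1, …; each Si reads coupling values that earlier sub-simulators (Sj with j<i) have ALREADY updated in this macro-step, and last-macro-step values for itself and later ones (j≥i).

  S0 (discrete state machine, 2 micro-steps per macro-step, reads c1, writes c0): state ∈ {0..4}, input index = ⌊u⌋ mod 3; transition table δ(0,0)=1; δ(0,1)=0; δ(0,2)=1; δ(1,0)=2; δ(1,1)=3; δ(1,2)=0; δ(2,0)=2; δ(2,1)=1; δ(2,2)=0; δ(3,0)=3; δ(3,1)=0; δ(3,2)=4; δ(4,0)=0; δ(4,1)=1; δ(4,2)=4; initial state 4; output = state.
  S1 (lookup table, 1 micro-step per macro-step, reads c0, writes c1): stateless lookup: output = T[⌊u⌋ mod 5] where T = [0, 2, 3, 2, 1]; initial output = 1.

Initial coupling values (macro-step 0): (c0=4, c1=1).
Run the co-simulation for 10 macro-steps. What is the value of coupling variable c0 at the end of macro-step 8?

c0 at macro-step 8 = 4

macro 1: S0 reads c1=1 → after 2×micro: 3; S1 reads c0=3 → after 1×micro: 2 ⇒ (c0=3, c1=2)
macro 2: S0 reads c1=2 → after 2×micro: 4; S1 reads c0=4 → after 1×micro: 1 ⇒ (c0=4, c1=1)
macro 3: S0 reads c1=1 → after 2×micro: 3; S1 reads c0=3 → after 1×micro: 2 ⇒ (c0=3, c1=2)
macro 4: S0 reads c1=2 → after 2×micro: 4; S1 reads c0=4 → after 1×micro: 1 ⇒ (c0=4, c1=1)
macro 5: S0 reads c1=1 → after 2×micro: 3; S1 reads c0=3 → after 1×micro: 2 ⇒ (c0=3, c1=2)
macro 6: S0 reads c1=2 → after 2×micro: 4; S1 reads c0=4 → after 1×micro: 1 ⇒ (c0=4, c1=1)
macro 7: S0 reads c1=1 → after 2×micro: 3; S1 reads c0=3 → after 1×micro: 2 ⇒ (c0=3, c1=2)
macro 8: S0 reads c1=2 → after 2×micro: 4; S1 reads c0=4 → after 1×micro: 1 ⇒ (c0=4, c1=1)
macro 9: S0 reads c1=1 → after 2×micro: 3; S1 reads c0=3 → after 1×micro: 2 ⇒ (c0=3, c1=2)
macro 10: S0 reads c1=2 → after 2×micro: 4; S1 reads c0=4 → after 1×micro: 1 ⇒ (c0=4, c1=1)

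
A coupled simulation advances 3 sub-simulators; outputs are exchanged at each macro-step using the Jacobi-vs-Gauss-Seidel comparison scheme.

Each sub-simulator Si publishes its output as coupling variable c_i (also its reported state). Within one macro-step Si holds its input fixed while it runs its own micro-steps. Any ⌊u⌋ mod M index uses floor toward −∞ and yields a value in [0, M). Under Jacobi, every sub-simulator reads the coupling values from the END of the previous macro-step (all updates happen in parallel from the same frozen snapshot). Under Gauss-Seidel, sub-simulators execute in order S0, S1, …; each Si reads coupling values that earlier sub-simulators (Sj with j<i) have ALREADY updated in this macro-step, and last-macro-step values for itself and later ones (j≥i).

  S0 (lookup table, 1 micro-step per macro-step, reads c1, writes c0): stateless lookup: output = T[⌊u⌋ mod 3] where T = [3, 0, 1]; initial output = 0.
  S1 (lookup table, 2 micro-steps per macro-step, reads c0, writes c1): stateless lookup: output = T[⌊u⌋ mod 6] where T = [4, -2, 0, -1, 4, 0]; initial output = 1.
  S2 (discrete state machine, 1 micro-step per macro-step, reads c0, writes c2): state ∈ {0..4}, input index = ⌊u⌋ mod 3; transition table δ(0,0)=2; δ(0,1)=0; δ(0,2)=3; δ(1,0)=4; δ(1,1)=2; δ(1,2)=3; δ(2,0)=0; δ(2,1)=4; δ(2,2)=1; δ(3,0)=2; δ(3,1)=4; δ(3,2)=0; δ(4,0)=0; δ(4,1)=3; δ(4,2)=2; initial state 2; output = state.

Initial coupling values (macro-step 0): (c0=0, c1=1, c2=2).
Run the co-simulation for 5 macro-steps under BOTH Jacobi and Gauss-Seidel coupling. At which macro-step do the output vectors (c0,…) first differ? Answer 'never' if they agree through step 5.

first divergence at macro-step: never

[Jacobi] macro 1: S0 reads c1=1 → after 1×micro: 0; S1 reads c0=0 → after 2×micro: 4; S2 reads c0=0 → after 1×micro: 0 ⇒ (c0=0, c1=4, c2=0)
[Jacobi] macro 2: S0 reads c1=4 → after 1×micro: 0; S1 reads c0=0 → after 2×micro: 4; S2 reads c0=0 → after 1×micro: 2 ⇒ (c0=0, c1=4, c2=2)
[Jacobi] macro 3: S0 reads c1=4 → after 1×micro: 0; S1 reads c0=0 → after 2×micro: 4; S2 reads c0=0 → after 1×micro: 0 ⇒ (c0=0, c1=4, c2=0)
[Jacobi] macro 4: S0 reads c1=4 → after 1×micro: 0; S1 reads c0=0 → after 2×micro: 4; S2 reads c0=0 → after 1×micro: 2 ⇒ (c0=0, c1=4, c2=2)
[Jacobi] macro 5: S0 reads c1=4 → after 1×micro: 0; S1 reads c0=0 → after 2×micro: 4; S2 reads c0=0 → after 1×micro: 0 ⇒ (c0=0, c1=4, c2=0)
[Gauss-Seidel] macro 1: S0 reads c1=1 → after 1×micro: 0; S1 reads c0=0 → after 2×micro: 4; S2 reads c0=0 → after 1×micro: 0 ⇒ (c0=0, c1=4, c2=0)
[Gauss-Seidel] macro 2: S0 reads c1=4 → after 1×micro: 0; S1 reads c0=0 → after 2×micro: 4; S2 reads c0=0 → after 1×micro: 2 ⇒ (c0=0, c1=4, c2=2)
[Gauss-Seidel] macro 3: S0 reads c1=4 → after 1×micro: 0; S1 reads c0=0 → after 2×micro: 4; S2 reads c0=0 → after 1×micro: 0 ⇒ (c0=0, c1=4, c2=0)
[Gauss-Seidel] macro 4: S0 reads c1=4 → after 1×micro: 0; S1 reads c0=0 → after 2×micro: 4; S2 reads c0=0 → after 1×micro: 2 ⇒ (c0=0, c1=4, c2=2)
[Gauss-Seidel] macro 5: S0 reads c1=4 → after 1×micro: 0; S1 reads c0=0 → after 2×micro: 4; S2 reads c0=0 → after 1×micro: 0 ⇒ (c0=0, c1=4, c2=0)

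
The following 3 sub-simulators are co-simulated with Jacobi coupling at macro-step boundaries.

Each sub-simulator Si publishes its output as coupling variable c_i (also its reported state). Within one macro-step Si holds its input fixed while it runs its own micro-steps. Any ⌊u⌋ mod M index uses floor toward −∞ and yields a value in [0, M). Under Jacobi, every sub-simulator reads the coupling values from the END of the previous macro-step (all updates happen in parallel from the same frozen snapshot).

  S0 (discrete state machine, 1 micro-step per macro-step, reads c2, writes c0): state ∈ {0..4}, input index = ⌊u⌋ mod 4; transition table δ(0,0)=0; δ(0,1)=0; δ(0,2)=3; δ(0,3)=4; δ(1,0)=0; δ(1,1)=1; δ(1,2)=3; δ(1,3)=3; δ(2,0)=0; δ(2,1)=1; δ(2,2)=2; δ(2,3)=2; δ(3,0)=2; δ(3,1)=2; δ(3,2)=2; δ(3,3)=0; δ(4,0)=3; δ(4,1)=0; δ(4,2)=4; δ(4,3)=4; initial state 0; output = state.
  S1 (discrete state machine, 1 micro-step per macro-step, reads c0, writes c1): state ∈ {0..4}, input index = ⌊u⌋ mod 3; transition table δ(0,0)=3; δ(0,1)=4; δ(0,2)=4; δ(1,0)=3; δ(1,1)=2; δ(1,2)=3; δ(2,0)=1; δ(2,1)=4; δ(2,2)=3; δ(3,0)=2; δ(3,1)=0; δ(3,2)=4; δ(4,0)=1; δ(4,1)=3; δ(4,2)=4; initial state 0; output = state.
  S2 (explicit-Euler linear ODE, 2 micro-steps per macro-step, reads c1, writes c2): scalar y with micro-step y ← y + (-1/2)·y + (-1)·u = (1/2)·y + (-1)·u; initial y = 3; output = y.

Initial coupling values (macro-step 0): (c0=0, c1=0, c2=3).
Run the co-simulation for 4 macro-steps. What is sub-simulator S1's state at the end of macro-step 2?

macro 1: S0 reads c2=3 → after 1×micro: 4; S1 reads c0=0 → after 1×micro: 3; S2 reads c1=0 → after 2×micro: 3/4 ⇒ (c0=4, c1=3, c2=3/4)
macro 2: S0 reads c2=3/4 → after 1×micro: 3; S1 reads c0=4 → after 1×micro: 0; S2 reads c1=3 → after 2×micro: -69/16 ⇒ (c0=3, c1=0, c2=-69/16)
macro 3: S0 reads c2=-69/16 → after 1×micro: 0; S1 reads c0=3 → after 1×micro: 3; S2 reads c1=0 → after 2×micro: -69/64 ⇒ (c0=0, c1=3, c2=-69/64)
macro 4: S0 reads c2=-69/64 → after 1×micro: 3; S1 reads c0=0 → after 1×micro: 2; S2 reads c1=3 → after 2×micro: -1221/256 ⇒ (c0=3, c1=2, c2=-1221/256)

S1 state at macro-step 2 = 0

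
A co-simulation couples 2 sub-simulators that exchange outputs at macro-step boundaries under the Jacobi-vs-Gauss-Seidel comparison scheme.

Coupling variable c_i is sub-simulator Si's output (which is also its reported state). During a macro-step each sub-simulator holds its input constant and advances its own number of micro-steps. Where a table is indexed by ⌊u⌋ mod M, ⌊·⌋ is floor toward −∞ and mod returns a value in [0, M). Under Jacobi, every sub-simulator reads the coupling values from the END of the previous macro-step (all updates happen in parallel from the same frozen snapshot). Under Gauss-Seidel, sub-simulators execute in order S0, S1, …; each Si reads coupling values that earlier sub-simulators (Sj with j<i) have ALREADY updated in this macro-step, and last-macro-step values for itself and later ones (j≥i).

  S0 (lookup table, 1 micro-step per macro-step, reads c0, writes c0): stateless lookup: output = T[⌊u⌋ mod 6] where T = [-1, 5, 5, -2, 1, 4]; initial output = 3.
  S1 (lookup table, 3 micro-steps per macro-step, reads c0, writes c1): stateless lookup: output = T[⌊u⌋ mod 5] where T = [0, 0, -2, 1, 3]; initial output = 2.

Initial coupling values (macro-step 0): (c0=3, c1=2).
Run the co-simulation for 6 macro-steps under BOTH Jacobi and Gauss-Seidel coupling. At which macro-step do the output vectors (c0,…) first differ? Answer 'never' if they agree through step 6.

[Jacobi] macro 1: S0 reads c0=3 → after 1×micro: -2; S1 reads c0=3 → after 3×micro: 1 ⇒ (c0=-2, c1=1)
[Jacobi] macro 2: S0 reads c0=-2 → after 1×micro: 1; S1 reads c0=-2 → after 3×micro: 1 ⇒ (c0=1, c1=1)
[Jacobi] macro 3: S0 reads c0=1 → after 1×micro: 5; S1 reads c0=1 → after 3×micro: 0 ⇒ (c0=5, c1=0)
[Jacobi] macro 4: S0 reads c0=5 → after 1×micro: 4; S1 reads c0=5 → after 3×micro: 0 ⇒ (c0=4, c1=0)
[Jacobi] macro 5: S0 reads c0=4 → after 1×micro: 1; S1 reads c0=4 → after 3×micro: 3 ⇒ (c0=1, c1=3)
[Jacobi] macro 6: S0 reads c0=1 → after 1×micro: 5; S1 reads c0=1 → after 3×micro: 0 ⇒ (c0=5, c1=0)
[Gauss-Seidel] macro 1: S0 reads c0=3 → after 1×micro: -2; S1 reads c0=-2 → after 3×micro: 1 ⇒ (c0=-2, c1=1)
[Gauss-Seidel] macro 2: S0 reads c0=-2 → after 1×micro: 1; S1 reads c0=1 → after 3×micro: 0 ⇒ (c0=1, c1=0)
[Gauss-Seidel] macro 3: S0 reads c0=1 → after 1×micro: 5; S1 reads c0=5 → after 3×micro: 0 ⇒ (c0=5, c1=0)
[Gauss-Seidel] macro 4: S0 reads c0=5 → after 1×micro: 4; S1 reads c0=4 → after 3×micro: 3 ⇒ (c0=4, c1=3)
[Gauss-Seidel] macro 5: S0 reads c0=4 → after 1×micro: 1; S1 reads c0=1 → after 3×micro: 0 ⇒ (c0=1, c1=0)
[Gauss-Seidel] macro 6: S0 reads c0=1 → after 1×micro: 5; S1 reads c0=5 → after 3×micro: 0 ⇒ (c0=5, c1=0)

first divergence at macro-step: 2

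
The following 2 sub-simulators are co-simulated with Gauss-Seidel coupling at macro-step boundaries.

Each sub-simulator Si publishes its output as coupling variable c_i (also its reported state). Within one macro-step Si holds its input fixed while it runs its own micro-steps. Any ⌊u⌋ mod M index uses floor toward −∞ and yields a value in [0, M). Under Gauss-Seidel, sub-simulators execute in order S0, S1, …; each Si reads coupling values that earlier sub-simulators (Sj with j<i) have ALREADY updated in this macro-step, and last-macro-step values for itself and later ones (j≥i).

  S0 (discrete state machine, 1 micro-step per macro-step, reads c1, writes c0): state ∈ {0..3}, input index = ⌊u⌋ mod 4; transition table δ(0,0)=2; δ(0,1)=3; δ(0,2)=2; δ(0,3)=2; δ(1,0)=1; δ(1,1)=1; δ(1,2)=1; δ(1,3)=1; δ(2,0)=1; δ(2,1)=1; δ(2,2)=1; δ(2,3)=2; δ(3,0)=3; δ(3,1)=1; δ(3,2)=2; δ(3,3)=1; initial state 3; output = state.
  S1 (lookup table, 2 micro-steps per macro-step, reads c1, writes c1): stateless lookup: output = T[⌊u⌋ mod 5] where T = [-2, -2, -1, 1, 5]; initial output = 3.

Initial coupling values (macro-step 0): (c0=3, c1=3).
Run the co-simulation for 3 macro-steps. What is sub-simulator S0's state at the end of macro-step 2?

macro 1: S0 reads c1=3 → after 1×micro: 1; S1 reads c1=3 → after 2×micro: 1 ⇒ (c0=1, c1=1)
macro 2: S0 reads c1=1 → after 1×micro: 1; S1 reads c1=1 → after 2×micro: -2 ⇒ (c0=1, c1=-2)
macro 3: S0 reads c1=-2 → after 1×micro: 1; S1 reads c1=-2 → after 2×micro: 1 ⇒ (c0=1, c1=1)

S0 state at macro-step 2 = 1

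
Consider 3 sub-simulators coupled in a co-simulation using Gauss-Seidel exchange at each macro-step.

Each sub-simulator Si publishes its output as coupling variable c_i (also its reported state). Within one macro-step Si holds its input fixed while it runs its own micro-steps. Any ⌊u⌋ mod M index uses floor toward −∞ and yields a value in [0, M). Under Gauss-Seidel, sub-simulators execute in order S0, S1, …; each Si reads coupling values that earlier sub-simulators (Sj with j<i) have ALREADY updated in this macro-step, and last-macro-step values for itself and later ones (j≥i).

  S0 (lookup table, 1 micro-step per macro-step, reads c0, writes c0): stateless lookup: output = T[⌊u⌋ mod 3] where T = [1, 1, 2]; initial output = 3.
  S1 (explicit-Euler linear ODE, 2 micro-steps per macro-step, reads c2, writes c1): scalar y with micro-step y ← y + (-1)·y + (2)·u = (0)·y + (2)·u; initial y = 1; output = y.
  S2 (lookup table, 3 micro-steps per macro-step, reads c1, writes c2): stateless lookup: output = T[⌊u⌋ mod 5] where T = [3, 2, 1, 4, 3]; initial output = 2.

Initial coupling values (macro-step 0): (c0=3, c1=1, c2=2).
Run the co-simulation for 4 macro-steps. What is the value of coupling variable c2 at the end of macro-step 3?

macro 1: S0 reads c0=3 → after 1×micro: 1; S1 reads c2=2 → after 2×micro: 4; S2 reads c1=4 → after 3×micro: 3 ⇒ (c0=1, c1=4, c2=3)
macro 2: S0 reads c0=1 → after 1×micro: 1; S1 reads c2=3 → after 2×micro: 6; S2 reads c1=6 → after 3×micro: 2 ⇒ (c0=1, c1=6, c2=2)
macro 3: S0 reads c0=1 → after 1×micro: 1; S1 reads c2=2 → after 2×micro: 4; S2 reads c1=4 → after 3×micro: 3 ⇒ (c0=1, c1=4, c2=3)
macro 4: S0 reads c0=1 → after 1×micro: 1; S1 reads c2=3 → after 2×micro: 6; S2 reads c1=6 → after 3×micro: 2 ⇒ (c0=1, c1=6, c2=2)

c2 at macro-step 3 = 3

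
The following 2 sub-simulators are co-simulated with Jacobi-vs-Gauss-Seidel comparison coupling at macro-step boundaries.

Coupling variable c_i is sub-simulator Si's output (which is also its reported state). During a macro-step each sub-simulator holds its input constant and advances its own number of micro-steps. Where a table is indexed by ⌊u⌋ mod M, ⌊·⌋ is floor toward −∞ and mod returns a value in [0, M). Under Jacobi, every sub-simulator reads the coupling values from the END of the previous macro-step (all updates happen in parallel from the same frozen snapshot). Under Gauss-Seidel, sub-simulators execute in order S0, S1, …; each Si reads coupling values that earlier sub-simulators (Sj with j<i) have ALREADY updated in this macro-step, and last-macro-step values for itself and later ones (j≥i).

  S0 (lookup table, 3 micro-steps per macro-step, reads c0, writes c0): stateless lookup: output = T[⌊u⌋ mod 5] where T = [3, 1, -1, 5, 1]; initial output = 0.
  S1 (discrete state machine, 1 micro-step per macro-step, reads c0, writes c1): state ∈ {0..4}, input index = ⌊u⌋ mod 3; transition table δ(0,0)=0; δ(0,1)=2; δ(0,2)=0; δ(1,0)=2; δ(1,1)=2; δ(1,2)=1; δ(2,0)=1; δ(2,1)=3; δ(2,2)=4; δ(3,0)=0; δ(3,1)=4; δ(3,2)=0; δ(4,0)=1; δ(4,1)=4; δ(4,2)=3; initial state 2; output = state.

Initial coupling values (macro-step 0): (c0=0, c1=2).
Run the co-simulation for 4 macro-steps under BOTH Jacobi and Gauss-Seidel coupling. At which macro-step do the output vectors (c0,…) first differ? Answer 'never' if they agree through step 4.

first divergence at macro-step: 2

[Jacobi] macro 1: S0 reads c0=0 → after 3×micro: 3; S1 reads c0=0 → after 1×micro: 1 ⇒ (c0=3, c1=1)
[Jacobi] macro 2: S0 reads c0=3 → after 3×micro: 5; S1 reads c0=3 → after 1×micro: 2 ⇒ (c0=5, c1=2)
[Jacobi] macro 3: S0 reads c0=5 → after 3×micro: 3; S1 reads c0=5 → after 1×micro: 4 ⇒ (c0=3, c1=4)
[Jacobi] macro 4: S0 reads c0=3 → after 3×micro: 5; S1 reads c0=3 → after 1×micro: 1 ⇒ (c0=5, c1=1)
[Gauss-Seidel] macro 1: S0 reads c0=0 → after 3×micro: 3; S1 reads c0=3 → after 1×micro: 1 ⇒ (c0=3, c1=1)
[Gauss-Seidel] macro 2: S0 reads c0=3 → after 3×micro: 5; S1 reads c0=5 → after 1×micro: 1 ⇒ (c0=5, c1=1)
[Gauss-Seidel] macro 3: S0 reads c0=5 → after 3×micro: 3; S1 reads c0=3 → after 1×micro: 2 ⇒ (c0=3, c1=2)
[Gauss-Seidel] macro 4: S0 reads c0=3 → after 3×micro: 5; S1 reads c0=5 → after 1×micro: 4 ⇒ (c0=5, c1=4)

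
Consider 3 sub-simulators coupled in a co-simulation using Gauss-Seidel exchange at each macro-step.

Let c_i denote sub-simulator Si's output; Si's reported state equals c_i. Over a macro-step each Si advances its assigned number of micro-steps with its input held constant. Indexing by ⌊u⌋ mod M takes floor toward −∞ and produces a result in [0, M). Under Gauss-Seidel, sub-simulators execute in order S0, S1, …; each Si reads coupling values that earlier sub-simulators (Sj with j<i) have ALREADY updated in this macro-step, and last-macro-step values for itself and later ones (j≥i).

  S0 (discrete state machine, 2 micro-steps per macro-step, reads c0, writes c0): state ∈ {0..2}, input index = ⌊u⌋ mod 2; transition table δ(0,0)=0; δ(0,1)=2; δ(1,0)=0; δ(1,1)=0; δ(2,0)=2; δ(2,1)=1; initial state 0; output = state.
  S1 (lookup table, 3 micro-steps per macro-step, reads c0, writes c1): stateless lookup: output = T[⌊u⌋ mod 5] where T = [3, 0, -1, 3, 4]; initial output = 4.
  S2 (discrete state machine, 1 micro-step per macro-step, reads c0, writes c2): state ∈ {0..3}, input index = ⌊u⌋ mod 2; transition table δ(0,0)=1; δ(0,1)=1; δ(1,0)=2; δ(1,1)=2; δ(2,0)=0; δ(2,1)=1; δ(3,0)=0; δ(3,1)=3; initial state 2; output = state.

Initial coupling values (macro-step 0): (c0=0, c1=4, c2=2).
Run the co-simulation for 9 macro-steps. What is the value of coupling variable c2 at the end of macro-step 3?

c2 at macro-step 3 = 2

macro 1: S0 reads c0=0 → after 2×micro: 0; S1 reads c0=0 → after 3×micro: 3; S2 reads c0=0 → after 1×micro: 0 ⇒ (c0=0, c1=3, c2=0)
macro 2: S0 reads c0=0 → after 2×micro: 0; S1 reads c0=0 → after 3×micro: 3; S2 reads c0=0 → after 1×micro: 1 ⇒ (c0=0, c1=3, c2=1)
macro 3: S0 reads c0=0 → after 2×micro: 0; S1 reads c0=0 → after 3×micro: 3; S2 reads c0=0 → after 1×micro: 2 ⇒ (c0=0, c1=3, c2=2)
macro 4: S0 reads c0=0 → after 2×micro: 0; S1 reads c0=0 → after 3×micro: 3; S2 reads c0=0 → after 1×micro: 0 ⇒ (c0=0, c1=3, c2=0)
macro 5: S0 reads c0=0 → after 2×micro: 0; S1 reads c0=0 → after 3×micro: 3; S2 reads c0=0 → after 1×micro: 1 ⇒ (c0=0, c1=3, c2=1)
macro 6: S0 reads c0=0 → after 2×micro: 0; S1 reads c0=0 → after 3×micro: 3; S2 reads c0=0 → after 1×micro: 2 ⇒ (c0=0, c1=3, c2=2)
macro 7: S0 reads c0=0 → after 2×micro: 0; S1 reads c0=0 → after 3×micro: 3; S2 reads c0=0 → after 1×micro: 0 ⇒ (c0=0, c1=3, c2=0)
macro 8: S0 reads c0=0 → after 2×micro: 0; S1 reads c0=0 → after 3×micro: 3; S2 reads c0=0 → after 1×micro: 1 ⇒ (c0=0, c1=3, c2=1)
macro 9: S0 reads c0=0 → after 2×micro: 0; S1 reads c0=0 → after 3×micro: 3; S2 reads c0=0 → after 1×micro: 2 ⇒ (c0=0, c1=3, c2=2)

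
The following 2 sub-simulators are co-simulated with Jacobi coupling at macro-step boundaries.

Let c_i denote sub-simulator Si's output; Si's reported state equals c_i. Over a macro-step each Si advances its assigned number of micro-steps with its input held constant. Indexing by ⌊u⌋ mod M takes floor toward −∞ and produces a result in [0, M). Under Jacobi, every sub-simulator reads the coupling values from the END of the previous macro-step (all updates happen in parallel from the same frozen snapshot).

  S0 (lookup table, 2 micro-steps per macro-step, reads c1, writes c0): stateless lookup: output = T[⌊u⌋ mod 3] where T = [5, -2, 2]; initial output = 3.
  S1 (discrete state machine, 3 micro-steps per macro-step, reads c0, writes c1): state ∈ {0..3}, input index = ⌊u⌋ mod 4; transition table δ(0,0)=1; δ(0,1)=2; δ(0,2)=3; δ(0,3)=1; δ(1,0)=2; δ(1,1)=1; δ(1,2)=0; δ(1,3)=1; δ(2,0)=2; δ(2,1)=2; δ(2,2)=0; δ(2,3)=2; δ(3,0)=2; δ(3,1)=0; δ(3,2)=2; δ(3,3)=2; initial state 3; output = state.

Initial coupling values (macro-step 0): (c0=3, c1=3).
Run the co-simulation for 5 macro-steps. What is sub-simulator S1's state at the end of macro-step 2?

S1 state at macro-step 2 = 2

macro 1: S0 reads c1=3 → after 2×micro: 5; S1 reads c0=3 → after 3×micro: 2 ⇒ (c0=5, c1=2)
macro 2: S0 reads c1=2 → after 2×micro: 2; S1 reads c0=5 → after 3×micro: 2 ⇒ (c0=2, c1=2)
macro 3: S0 reads c1=2 → after 2×micro: 2; S1 reads c0=2 → after 3×micro: 2 ⇒ (c0=2, c1=2)
macro 4: S0 reads c1=2 → after 2×micro: 2; S1 reads c0=2 → after 3×micro: 2 ⇒ (c0=2, c1=2)
macro 5: S0 reads c1=2 → after 2×micro: 2; S1 reads c0=2 → after 3×micro: 2 ⇒ (c0=2, c1=2)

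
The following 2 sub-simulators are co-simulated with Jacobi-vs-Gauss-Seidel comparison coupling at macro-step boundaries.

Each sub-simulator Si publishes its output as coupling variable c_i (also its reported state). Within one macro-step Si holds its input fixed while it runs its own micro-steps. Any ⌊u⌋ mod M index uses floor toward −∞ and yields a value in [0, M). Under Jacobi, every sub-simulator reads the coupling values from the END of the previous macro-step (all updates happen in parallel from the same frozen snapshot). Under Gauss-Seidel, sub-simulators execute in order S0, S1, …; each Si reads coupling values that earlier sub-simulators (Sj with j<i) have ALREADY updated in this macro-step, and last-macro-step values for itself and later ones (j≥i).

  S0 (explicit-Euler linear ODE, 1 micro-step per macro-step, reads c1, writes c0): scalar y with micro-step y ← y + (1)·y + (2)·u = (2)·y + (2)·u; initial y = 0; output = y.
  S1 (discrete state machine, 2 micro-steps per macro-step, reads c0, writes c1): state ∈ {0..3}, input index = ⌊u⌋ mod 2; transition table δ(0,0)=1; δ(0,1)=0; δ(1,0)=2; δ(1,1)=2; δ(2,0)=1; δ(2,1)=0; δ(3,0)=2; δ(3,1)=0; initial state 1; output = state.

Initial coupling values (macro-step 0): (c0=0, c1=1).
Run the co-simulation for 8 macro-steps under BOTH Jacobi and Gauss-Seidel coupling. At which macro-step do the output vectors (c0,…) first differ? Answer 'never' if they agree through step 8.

[Jacobi] macro 1: S0 reads c1=1 → after 1×micro: 2; S1 reads c0=0 → after 2×micro: 1 ⇒ (c0=2, c1=1)
[Jacobi] macro 2: S0 reads c1=1 → after 1×micro: 6; S1 reads c0=2 → after 2×micro: 1 ⇒ (c0=6, c1=1)
[Jacobi] macro 3: S0 reads c1=1 → after 1×micro: 14; S1 reads c0=6 → after 2×micro: 1 ⇒ (c0=14, c1=1)
[Jacobi] macro 4: S0 reads c1=1 → after 1×micro: 30; S1 reads c0=14 → after 2×micro: 1 ⇒ (c0=30, c1=1)
[Jacobi] macro 5: S0 reads c1=1 → after 1×micro: 62; S1 reads c0=30 → after 2×micro: 1 ⇒ (c0=62, c1=1)
[Jacobi] macro 6: S0 reads c1=1 → after 1×micro: 126; S1 reads c0=62 → after 2×micro: 1 ⇒ (c0=126, c1=1)
[Jacobi] macro 7: S0 reads c1=1 → after 1×micro: 254; S1 reads c0=126 → after 2×micro: 1 ⇒ (c0=254, c1=1)
[Jacobi] macro 8: S0 reads c1=1 → after 1×micro: 510; S1 reads c0=254 → after 2×micro: 1 ⇒ (c0=510, c1=1)
[Gauss-Seidel] macro 1: S0 reads c1=1 → after 1×micro: 2; S1 reads c0=2 → after 2×micro: 1 ⇒ (c0=2, c1=1)
[Gauss-Seidel] macro 2: S0 reads c1=1 → after 1×micro: 6; S1 reads c0=6 → after 2×micro: 1 ⇒ (c0=6, c1=1)
[Gauss-Seidel] macro 3: S0 reads c1=1 → after 1×micro: 14; S1 reads c0=14 → after 2×micro: 1 ⇒ (c0=14, c1=1)
[Gauss-Seidel] macro 4: S0 reads c1=1 → after 1×micro: 30; S1 reads c0=30 → after 2×micro: 1 ⇒ (c0=30, c1=1)
[Gauss-Seidel] macro 5: S0 reads c1=1 → after 1×micro: 62; S1 reads c0=62 → after 2×micro: 1 ⇒ (c0=62, c1=1)
[Gauss-Seidel] macro 6: S0 reads c1=1 → after 1×micro: 126; S1 reads c0=126 → after 2×micro: 1 ⇒ (c0=126, c1=1)
[Gauss-Seidel] macro 7: S0 reads c1=1 → after 1×micro: 254; S1 reads c0=254 → after 2×micro: 1 ⇒ (c0=254, c1=1)
[Gauss-Seidel] macro 8: S0 reads c1=1 → after 1×micro: 510; S1 reads c0=510 → after 2×micro: 1 ⇒ (c0=510, c1=1)

first divergence at macro-step: never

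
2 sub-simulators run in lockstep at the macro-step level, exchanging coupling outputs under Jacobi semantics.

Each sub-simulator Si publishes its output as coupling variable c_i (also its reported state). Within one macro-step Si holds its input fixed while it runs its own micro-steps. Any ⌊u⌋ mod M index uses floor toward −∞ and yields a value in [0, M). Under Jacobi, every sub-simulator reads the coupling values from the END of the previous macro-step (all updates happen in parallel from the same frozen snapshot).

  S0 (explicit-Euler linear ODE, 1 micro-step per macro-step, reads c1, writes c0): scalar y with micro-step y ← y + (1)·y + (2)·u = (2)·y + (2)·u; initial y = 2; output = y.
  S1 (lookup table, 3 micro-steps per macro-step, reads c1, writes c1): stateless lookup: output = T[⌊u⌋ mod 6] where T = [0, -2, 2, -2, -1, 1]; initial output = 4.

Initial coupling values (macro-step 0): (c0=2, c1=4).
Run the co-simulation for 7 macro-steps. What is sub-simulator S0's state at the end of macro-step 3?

S0 state at macro-step 3 = 46

macro 1: S0 reads c1=4 → after 1×micro: 12; S1 reads c1=4 → after 3×micro: -1 ⇒ (c0=12, c1=-1)
macro 2: S0 reads c1=-1 → after 1×micro: 22; S1 reads c1=-1 → after 3×micro: 1 ⇒ (c0=22, c1=1)
macro 3: S0 reads c1=1 → after 1×micro: 46; S1 reads c1=1 → after 3×micro: -2 ⇒ (c0=46, c1=-2)
macro 4: S0 reads c1=-2 → after 1×micro: 88; S1 reads c1=-2 → after 3×micro: -1 ⇒ (c0=88, c1=-1)
macro 5: S0 reads c1=-1 → after 1×micro: 174; S1 reads c1=-1 → after 3×micro: 1 ⇒ (c0=174, c1=1)
macro 6: S0 reads c1=1 → after 1×micro: 350; S1 reads c1=1 → after 3×micro: -2 ⇒ (c0=350, c1=-2)
macro 7: S0 reads c1=-2 → after 1×micro: 696; S1 reads c1=-2 → after 3×micro: -1 ⇒ (c0=696, c1=-1)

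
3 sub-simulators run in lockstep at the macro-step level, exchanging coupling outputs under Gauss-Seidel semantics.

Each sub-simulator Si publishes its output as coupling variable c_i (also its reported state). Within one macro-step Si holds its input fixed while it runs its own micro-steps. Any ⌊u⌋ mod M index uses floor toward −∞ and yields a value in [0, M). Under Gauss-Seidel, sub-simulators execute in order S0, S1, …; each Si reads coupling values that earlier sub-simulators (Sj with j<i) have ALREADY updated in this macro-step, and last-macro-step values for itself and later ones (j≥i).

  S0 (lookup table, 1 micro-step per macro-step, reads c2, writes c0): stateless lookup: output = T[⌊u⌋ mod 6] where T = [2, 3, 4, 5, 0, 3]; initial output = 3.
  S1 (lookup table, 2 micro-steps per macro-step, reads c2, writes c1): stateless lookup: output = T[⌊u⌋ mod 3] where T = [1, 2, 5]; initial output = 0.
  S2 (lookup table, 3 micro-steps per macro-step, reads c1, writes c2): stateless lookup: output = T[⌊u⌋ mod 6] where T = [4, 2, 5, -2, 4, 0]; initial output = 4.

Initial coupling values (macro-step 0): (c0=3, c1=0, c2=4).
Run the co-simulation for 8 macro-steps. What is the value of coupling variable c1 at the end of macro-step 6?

c1 at macro-step 6 = 5

macro 1: S0 reads c2=4 → after 1×micro: 0; S1 reads c2=4 → after 2×micro: 2; S2 reads c1=2 → after 3×micro: 5 ⇒ (c0=0, c1=2, c2=5)
macro 2: S0 reads c2=5 → after 1×micro: 3; S1 reads c2=5 → after 2×micro: 5; S2 reads c1=5 → after 3×micro: 0 ⇒ (c0=3, c1=5, c2=0)
macro 3: S0 reads c2=0 → after 1×micro: 2; S1 reads c2=0 → after 2×micro: 1; S2 reads c1=1 → after 3×micro: 2 ⇒ (c0=2, c1=1, c2=2)
macro 4: S0 reads c2=2 → after 1×micro: 4; S1 reads c2=2 → after 2×micro: 5; S2 reads c1=5 → after 3×micro: 0 ⇒ (c0=4, c1=5, c2=0)
macro 5: S0 reads c2=0 → after 1×micro: 2; S1 reads c2=0 → after 2×micro: 1; S2 reads c1=1 → after 3×micro: 2 ⇒ (c0=2, c1=1, c2=2)
macro 6: S0 reads c2=2 → after 1×micro: 4; S1 reads c2=2 → after 2×micro: 5; S2 reads c1=5 → after 3×micro: 0 ⇒ (c0=4, c1=5, c2=0)
macro 7: S0 reads c2=0 → after 1×micro: 2; S1 reads c2=0 → after 2×micro: 1; S2 reads c1=1 → after 3×micro: 2 ⇒ (c0=2, c1=1, c2=2)
macro 8: S0 reads c2=2 → after 1×micro: 4; S1 reads c2=2 → after 2×micro: 5; S2 reads c1=5 → after 3×micro: 0 ⇒ (c0=4, c1=5, c2=0)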